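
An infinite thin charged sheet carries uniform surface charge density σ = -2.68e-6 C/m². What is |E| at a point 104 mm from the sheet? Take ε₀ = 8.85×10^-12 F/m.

Choose a cylindrical pillbox piercing the sheet, end faces (area A) parallel to it.
Only the two end caps contribute flux: Φ = 2EA. With Q_enc = σA, Gauss's law gives E = |σ|/(2ε₀).
E = |σ|/(2ε₀) = (2.68e-6)/(2·8.85×10^-12) = 1.51e5 N/C.

|E| ≈ 1.51×10^5 N/C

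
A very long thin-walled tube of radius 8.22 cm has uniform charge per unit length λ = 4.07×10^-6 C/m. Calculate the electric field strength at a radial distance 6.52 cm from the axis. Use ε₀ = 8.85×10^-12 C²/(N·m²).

E = 0 (no enclosed charge)

By cylindrical symmetry E is radial; use a coaxial Gaussian cylinder of radius 6.52 cm and length L (r < 8.22 cm, inside the shell).
All the surface charge lies outside this cylinder: Q_enc = 0, hence E = 0.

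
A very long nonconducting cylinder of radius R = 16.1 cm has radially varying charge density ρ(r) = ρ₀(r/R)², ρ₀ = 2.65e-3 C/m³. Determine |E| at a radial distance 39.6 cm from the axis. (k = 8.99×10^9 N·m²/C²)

Coaxial Gaussian cylinder, radius r = 39.6 cm, length L (r > R, full charge per length enclosed).
λ_enc = 2π ∫₀^R ρ₀(r'/R)^2 r' dr' = 2πρ₀R²/4 = 1.079e-4 C/m.
Since E is radial and uniform over the curved surface, Φ = E·2πrL = Q_enc/ε₀ = λ_enc L/ε₀.
E = 2k|λ_enc|/r = 2(8.99×10^9)(1.079×10^-4)/(0.396) = 4.90×10^6 N/C.

E = 4.90e6 N/C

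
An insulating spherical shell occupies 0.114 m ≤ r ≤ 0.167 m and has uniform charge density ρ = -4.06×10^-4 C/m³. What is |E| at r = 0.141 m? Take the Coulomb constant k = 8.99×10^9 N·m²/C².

By spherical symmetry E is radial; choose a Gaussian sphere of radius r = 0.141 m (within the shell material, 0.114 m < r < 0.167 m).
Enclosed charge is the volume from a to r: Q_enc = (4π/3)ρ(r³ − a³) = -2.248×10^-6 C.
Applying ∮E·dA = Q_enc/ε₀ with Φ = E(4πr²):
E = k|Q_enc|/r² = (8.99×10^9)(2.248×10^-6)/(0.141)² = 1.02×10^6 N/C.

E ≈ 1.02×10^6 V/m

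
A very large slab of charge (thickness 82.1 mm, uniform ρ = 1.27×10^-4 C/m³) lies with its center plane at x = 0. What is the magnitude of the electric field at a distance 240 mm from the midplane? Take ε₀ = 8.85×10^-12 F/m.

5.89×10^5 N/C

The point |x| = 240 mm lies outside the slab (half-thickness 0.04105 m). A symmetric pillbox spanning the full slab encloses Q_enc = ρ·d·A.
Flux = 2EA ⇒ E = |ρ|d/(2ε₀), independent of distance outside.
E = (1.27×10^-4)(0.0821)/(2·8.85×10^-12) = 5.89e5 N/C.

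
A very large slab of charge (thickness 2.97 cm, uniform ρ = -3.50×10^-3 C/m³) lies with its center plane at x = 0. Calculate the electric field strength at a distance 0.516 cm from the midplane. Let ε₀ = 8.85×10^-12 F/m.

2.04×10^6 V/m

By symmetry E is perpendicular to the slab. A Gaussian pillbox from −0.516 cm to +0.516 cm (face area A) lies entirely within the slab.
Q_enc = ρ·(2x)·A and flux = 2EA, so 2EA = 2ρxA/ε₀ ⇒ E = |ρ|x/ε₀.
E = (3.50e-3)(0.00516)/(8.85×10^-12) = 2.04×10^6 N/C.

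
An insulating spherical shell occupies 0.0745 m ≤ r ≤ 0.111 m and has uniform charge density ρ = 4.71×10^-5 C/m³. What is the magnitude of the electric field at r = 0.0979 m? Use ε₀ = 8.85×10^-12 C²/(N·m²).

9.71e4 N/C

Use a concentric Gaussian sphere at r = 0.0979 m (within the shell material, 0.0745 m < r < 0.111 m).
Enclosed charge is the volume from a to r: Q_enc = (4π/3)ρ(r³ − a³) = 1.035×10^-7 C.
By Gauss's law, ∮E·dA = E·4πr² = Q_enc/ε₀.
E = |Q_enc|/(4πε₀r²) = (1.035×10^-7)/(4π·8.85×10^-12·(0.0979)²) = 9.71×10^4 N/C.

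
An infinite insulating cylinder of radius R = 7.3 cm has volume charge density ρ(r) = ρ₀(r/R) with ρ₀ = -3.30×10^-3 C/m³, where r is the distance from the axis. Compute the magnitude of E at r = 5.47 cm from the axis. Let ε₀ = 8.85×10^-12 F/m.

E = 5.09×10^6 N/C

Coaxial Gaussian cylinder, radius r = 5.47 cm, length L (r < R).
Integrating ρ over the cross-section to radius r: λ_enc = (2πρ₀/R) ∫₀^r r'^2 dr' = 2πρ₀ r^3/(3·R) = -1.55×10^-5 C/m.
Since E is radial and uniform over the curved surface, Φ = E·2πrL = Q_enc/ε₀ = λ_enc L/ε₀.
E = |λ_enc|/(2πε₀r) = (1.55×10^-5)/(2π·8.85×10^-12·0.0547) = 5.09e6 N/C.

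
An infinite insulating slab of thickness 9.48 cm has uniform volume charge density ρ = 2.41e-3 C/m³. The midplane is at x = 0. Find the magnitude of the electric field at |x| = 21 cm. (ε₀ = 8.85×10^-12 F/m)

1.29×10^7 N/C

The point |x| = 21 cm lies outside the slab (half-thickness 0.0474 m). A symmetric pillbox spanning the full slab encloses Q_enc = ρ·d·A.
Flux = 2EA ⇒ E = |ρ|d/(2ε₀), independent of distance outside.
E = (2.41×10^-3)(0.0948)/(2·8.85×10^-12) = 1.29×10^7 N/C.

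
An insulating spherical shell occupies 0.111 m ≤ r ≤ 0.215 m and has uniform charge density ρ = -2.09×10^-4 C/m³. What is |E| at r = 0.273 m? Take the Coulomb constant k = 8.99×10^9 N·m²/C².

E ≈ 9.05×10^5 N/C

Symmetry ⇒ E = E(r) r̂. Gaussian sphere of radius r = 0.273 m (r > 0.215 m, enclosing the whole shell).
Q_enc = ρ·(4π/3)(b³ − a³) = (-2.09×10^-4)·(4π/3)·((0.215)³ − (0.111)³) = -7.503×10^-6 C.
Applying ∮E·dA = Q_enc/ε₀ with Φ = E(4πr²):
E = k|Q_enc|/r² = (8.99×10^9)(7.503×10^-6)/(0.273)² = 9.05×10^5 N/C.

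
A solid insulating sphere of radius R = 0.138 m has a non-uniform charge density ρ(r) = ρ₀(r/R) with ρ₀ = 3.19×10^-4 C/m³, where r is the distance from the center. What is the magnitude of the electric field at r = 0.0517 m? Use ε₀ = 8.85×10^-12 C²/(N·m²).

1.75×10^5 V/m

Take a concentric spherical Gaussian surface of radius r = 0.0517 m (r < R).
Integrate the density: Q_enc = 4π ∫₀^r ρ₀(r'/R)^1 r'² dr' = 4πρ₀ r^4/(4·R) = 5.188e-8 C.
By Gauss's law, ∮E·dA = E·4πr² = Q_enc/ε₀.
E = |Q_enc|/(4πε₀r²) = (5.188×10^-8)/(4π·8.85×10^-12·(0.0517)²) = 1.75e5 N/C.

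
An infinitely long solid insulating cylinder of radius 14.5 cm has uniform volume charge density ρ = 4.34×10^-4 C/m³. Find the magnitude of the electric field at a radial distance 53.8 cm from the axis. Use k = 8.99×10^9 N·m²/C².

By cylindrical symmetry E is radial; use a coaxial Gaussian cylinder of radius 53.8 cm and length L (r > 14.5 cm, full cross-section enclosed).
λ_enc = ρ·πR² = (4.34×10^-4)π(0.145)² = 2.867×10^-5 C/m.
Since E is radial and uniform over the curved surface, Φ = E·2πrL = Q_enc/ε₀ = λ_enc L/ε₀.
E = 2k|λ_enc|/r = 2(8.99×10^9)(2.867e-5)/(0.538) = 9.58e5 N/C.

E = 9.58e5 V/m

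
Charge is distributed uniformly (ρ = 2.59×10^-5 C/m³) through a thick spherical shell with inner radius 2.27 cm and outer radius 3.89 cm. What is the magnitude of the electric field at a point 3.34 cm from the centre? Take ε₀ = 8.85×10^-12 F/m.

By spherical symmetry E is radial; choose a Gaussian sphere of radius r = 3.34 cm (within the shell material, 2.27 cm < r < 3.89 cm).
Enclosed charge is the volume from a to r: Q_enc = (4π/3)ρ(r³ − a³) = 2.773e-9 C.
By Gauss's law, ∮E·dA = E·4πr² = Q_enc/ε₀.
E = |Q_enc|/(4πε₀r²) = (2.773×10^-9)/(4π·8.85×10^-12·(0.0334)²) = 2.24×10^4 N/C.

|E| = 2.24×10^4 N/C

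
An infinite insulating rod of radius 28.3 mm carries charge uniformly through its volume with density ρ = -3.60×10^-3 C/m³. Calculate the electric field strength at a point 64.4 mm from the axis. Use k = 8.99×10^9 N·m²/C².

Choose a coaxial cylinder of radius r = 64.4 mm (arbitrary length L) as the Gaussian surface (r > 28.3 mm, full cross-section enclosed).
λ_enc = ρ·πR² = (-3.60×10^-3)π(0.0283)² = -9.058×10^-6 C/m.
Gauss's law: E·2πrL = λ_enc L/ε₀.
E = 2k|λ_enc|/r = 2(8.99×10^9)(9.058×10^-6)/(0.0644) = 2.53×10^6 N/C.

|E| = 2.53×10^6 V/m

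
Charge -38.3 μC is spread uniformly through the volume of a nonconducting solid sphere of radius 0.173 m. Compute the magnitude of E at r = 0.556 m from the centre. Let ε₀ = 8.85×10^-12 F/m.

By spherical symmetry E is radial; choose a Gaussian sphere of radius r = 0.556 m (r > R, so the entire charge is enclosed).
Q_enc = -38.3 μC = -3.83×10^-5 C.
Gauss's law: E·4πr² = Q_enc/ε₀.
E = |Q_enc|/(4πε₀r²) = (3.83e-5)/(4π·8.85×10^-12·(0.556)²) = 1.11×10^6 N/C.

1.11×10^6 V/m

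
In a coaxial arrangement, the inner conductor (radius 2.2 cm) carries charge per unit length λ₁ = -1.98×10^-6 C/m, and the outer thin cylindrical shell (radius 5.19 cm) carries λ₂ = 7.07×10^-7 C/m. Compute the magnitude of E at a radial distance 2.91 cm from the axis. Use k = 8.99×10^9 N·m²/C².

By cylindrical symmetry E is radial; use a coaxial Gaussian cylinder of radius 2.91 cm and length L (between the conductors, 2.2 cm < r < 5.19 cm).
Only the inner wire is enclosed; the outer shell contributes nothing inside itself. λ_enc = λ₁ = -1.98e-6 C/m.
Since E is radial and uniform over the curved surface, Φ = E·2πrL = Q_enc/ε₀ = λ_enc L/ε₀.
E = 2k|λ_enc|/r = 2(8.99×10^9)(1.98×10^-6)/(0.0291) = 1.22e6 N/C.

E = 1.22e6 V/m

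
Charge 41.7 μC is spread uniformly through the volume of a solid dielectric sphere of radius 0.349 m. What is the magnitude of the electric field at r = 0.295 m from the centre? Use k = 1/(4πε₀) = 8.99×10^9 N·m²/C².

Take a concentric spherical Gaussian surface of radius r = 0.295 m (r < R).
Only the charge within r is enclosed: Q_enc = Q·(r/R)³ = (41.7 μC)·(0.295 m/0.349 m)³ = 2.518×10^-5 C.
Since E is radial and uniform over the Gaussian sphere, Φ = E·4πr² = Q_enc/ε₀.
E = k|Q_enc|/r² = (8.99×10^9)(2.518×10^-5)/(0.295)² = 2.60×10^6 N/C.

E ≈ 2.60e6 N/C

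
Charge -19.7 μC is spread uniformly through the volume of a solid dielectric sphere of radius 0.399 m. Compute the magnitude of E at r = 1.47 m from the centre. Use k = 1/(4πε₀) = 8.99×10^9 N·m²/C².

|E| = 8.20e4 N/C

By spherical symmetry E is radial; choose a Gaussian sphere of radius r = 1.47 m (r > R, so the entire charge is enclosed).
Q_enc = -19.7 μC = -1.97e-5 C.
Gauss's law: E·4πr² = Q_enc/ε₀.
E = k|Q_enc|/r² = (8.99×10^9)(1.97×10^-5)/(1.47)² = 8.20×10^4 N/C.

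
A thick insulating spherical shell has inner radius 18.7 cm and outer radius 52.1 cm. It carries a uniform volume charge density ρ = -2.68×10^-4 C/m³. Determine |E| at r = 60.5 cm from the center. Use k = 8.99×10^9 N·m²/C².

Use a concentric Gaussian sphere at r = 60.5 cm (r > 52.1 cm, enclosing the whole shell).
Q_enc = ρ·(4π/3)(b³ − a³) = (-2.68×10^-4)·(4π/3)·((0.521)³ − (0.187)³) = -1.514×10^-4 C.
Applying ∮E·dA = Q_enc/ε₀ with Φ = E(4πr²):
E = k|Q_enc|/r² = (8.99×10^9)(1.514×10^-4)/(0.605)² = 3.72×10^6 N/C.

E = 3.72×10^6 N/C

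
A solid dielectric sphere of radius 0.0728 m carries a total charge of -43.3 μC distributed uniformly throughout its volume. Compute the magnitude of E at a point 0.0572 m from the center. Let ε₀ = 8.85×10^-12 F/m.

By spherical symmetry E is radial; choose a Gaussian sphere of radius r = 0.0572 m (r < R).
For a uniform sphere the enclosed fraction is (r/R)³, so Q_enc = (-43.3 μC)(0.0572/0.0728)³ = -2.10×10^-5 C.
Gauss's law: E·4πr² = Q_enc/ε₀.
E = |Q_enc|/(4πε₀r²) = (2.10e-5)/(4π·8.85×10^-12·(0.0572)²) = 5.77e7 N/C.

E = 5.77×10^7 N/C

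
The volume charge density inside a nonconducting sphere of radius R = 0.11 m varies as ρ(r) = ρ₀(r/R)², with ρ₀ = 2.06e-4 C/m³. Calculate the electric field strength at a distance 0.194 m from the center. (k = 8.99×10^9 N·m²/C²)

|E| ≈ 1.65×10^5 V/m

By spherical symmetry E is radial; choose a Gaussian sphere of radius r = 0.194 m (r > R, all charge enclosed).
Q_enc = 4π ∫₀^R ρ₀(r'/R)^2 r'² dr' = 4πρ₀R³/5 = 6.891×10^-7 C.
Since E is radial and uniform over the Gaussian sphere, Φ = E·4πr² = Q_enc/ε₀.
E = k|Q_enc|/r² = (8.99×10^9)(6.891×10^-7)/(0.194)² = 1.65×10^5 N/C.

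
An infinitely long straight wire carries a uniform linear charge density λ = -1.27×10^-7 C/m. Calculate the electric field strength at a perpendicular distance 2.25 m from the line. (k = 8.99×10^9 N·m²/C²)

E ≈ 1.01e3 V/m

Take a coaxial cylindrical Gaussian surface of radius r = 2.25 m and length L.
Q_enc = λL, so λ_enc = -1.27×10^-7 C/m.
Applying ∮E·dA = Q_enc/ε₀ with the end caps contributing no flux:
E = 2k|λ_enc|/r = 2(8.99×10^9)(1.27e-7)/(2.25) = 1.01×10^3 N/C.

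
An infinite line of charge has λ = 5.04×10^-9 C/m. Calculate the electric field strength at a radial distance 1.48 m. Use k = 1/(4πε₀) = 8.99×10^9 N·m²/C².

Coaxial Gaussian cylinder, radius r = 1.48 m, length L.
Q_enc = λL, so λ_enc = 5.04×10^-9 C/m.
Applying ∮E·dA = Q_enc/ε₀ with the end caps contributing no flux:
E = 2k|λ_enc|/r = 2(8.99×10^9)(5.04e-9)/(1.48) = 61.2 N/C.

E ≈ 61.2 V/m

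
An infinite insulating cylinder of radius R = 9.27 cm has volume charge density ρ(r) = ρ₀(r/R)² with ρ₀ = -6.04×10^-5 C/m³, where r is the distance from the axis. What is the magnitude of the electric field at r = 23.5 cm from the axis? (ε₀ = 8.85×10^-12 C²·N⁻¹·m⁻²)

Choose a coaxial cylinder of radius r = 23.5 cm (arbitrary length L) as the Gaussian surface (r > R, full charge per length enclosed).
λ_enc = 2π ∫₀^R ρ₀(r'/R)^2 r' dr' = 2πρ₀R²/4 = -8.153×10^-7 C/m.
Gauss's law: E·2πrL = λ_enc L/ε₀.
E = |λ_enc|/(2πε₀r) = (8.153×10^-7)/(2π·8.85×10^-12·0.235) = 6.24×10^4 N/C.

E = 6.24e4 N/C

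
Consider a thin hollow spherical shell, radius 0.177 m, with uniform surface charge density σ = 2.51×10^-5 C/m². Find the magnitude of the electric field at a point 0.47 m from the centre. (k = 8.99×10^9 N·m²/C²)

By spherical symmetry E is radial; choose a Gaussian sphere of radius r = 0.47 m (r > 0.177 m).
The entire shell is enclosed: Q_enc = σ·4πR² = (2.51e-5)·4π·(0.177)² = 9.882×10^-6 C.
Gauss's law: E·4πr² = Q_enc/ε₀.
E = k|Q_enc|/r² = (8.99×10^9)(9.882×10^-6)/(0.47)² = 4.02×10^5 N/C.

|E| ≈ 4.02×10^5 V/m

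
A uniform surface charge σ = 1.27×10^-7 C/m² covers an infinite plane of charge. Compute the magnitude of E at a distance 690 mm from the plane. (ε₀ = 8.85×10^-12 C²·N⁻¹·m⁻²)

E ≈ 7.18×10^3 V/m

Choose a cylindrical pillbox piercing the sheet, end faces (area A) parallel to it.
Only the two end caps contribute flux: Φ = 2EA. With Q_enc = σA, Gauss's law gives E = |σ|/(2ε₀).
E = |σ|/(2ε₀) = (1.27×10^-7)/(2·8.85×10^-12) = 7.18×10^3 N/C.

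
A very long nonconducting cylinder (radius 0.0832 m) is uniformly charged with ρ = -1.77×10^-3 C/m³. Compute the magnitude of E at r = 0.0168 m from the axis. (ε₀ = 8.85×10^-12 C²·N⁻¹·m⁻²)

|E| = 1.68×10^6 N/C

Coaxial Gaussian cylinder, radius r = 0.0168 m, length L (r < R).
Charge inside radius r per length L is ρ·πr²·L, so λ_enc = ρπr² = -1.569×10^-6 C/m.
Applying ∮E·dA = Q_enc/ε₀ with the end caps contributing no flux:
E = |λ_enc|/(2πε₀r) = (1.569×10^-6)/(2π·8.85×10^-12·0.0168) = 1.68e6 N/C.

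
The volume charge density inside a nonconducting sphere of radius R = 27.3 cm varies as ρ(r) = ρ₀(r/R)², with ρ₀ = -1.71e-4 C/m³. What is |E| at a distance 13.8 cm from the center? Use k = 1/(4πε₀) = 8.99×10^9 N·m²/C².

|E| = 1.36×10^5 N/C

By spherical symmetry E is radial; choose a Gaussian sphere of radius r = 13.8 cm (r < R).
Integrate the density: Q_enc = 4π ∫₀^r ρ₀(r'/R)^2 r'² dr' = 4πρ₀ r^5/(5·R²) = -2.886e-7 C.
By Gauss's law, ∮E·dA = E·4πr² = Q_enc/ε₀.
E = k|Q_enc|/r² = (8.99×10^9)(2.886e-7)/(0.138)² = 1.36×10^5 N/C.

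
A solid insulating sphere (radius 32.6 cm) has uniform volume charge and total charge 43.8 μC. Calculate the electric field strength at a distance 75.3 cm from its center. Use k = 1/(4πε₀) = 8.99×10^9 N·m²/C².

E ≈ 6.94×10^5 V/m

Take a concentric spherical Gaussian surface of radius r = 75.3 cm (r > R, so the entire charge is enclosed).
Q_enc = 43.8 μC = 4.38e-5 C.
Since E is radial and uniform over the Gaussian sphere, Φ = E·4πr² = Q_enc/ε₀.
E = k|Q_enc|/r² = (8.99×10^9)(4.38e-5)/(0.753)² = 6.94e5 N/C.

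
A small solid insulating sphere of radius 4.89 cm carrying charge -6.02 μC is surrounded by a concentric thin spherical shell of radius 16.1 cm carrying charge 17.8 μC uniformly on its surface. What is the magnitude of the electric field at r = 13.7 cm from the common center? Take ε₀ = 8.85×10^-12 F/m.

By spherical symmetry E is radial; choose a Gaussian sphere of radius r = 13.7 cm (between the bodies, 4.89 cm < r < 16.1 cm).
The shell at 16.1 cm lies outside the Gaussian surface, so Q_enc = -6.02 μC = -6.02e-6 C.
By Gauss's law, ∮E·dA = E·4πr² = Q_enc/ε₀.
E = |Q_enc|/(4πε₀r²) = (6.02×10^-6)/(4π·8.85×10^-12·(0.137)²) = 2.88×10^6 N/C.

|E| ≈ 2.88×10^6 V/m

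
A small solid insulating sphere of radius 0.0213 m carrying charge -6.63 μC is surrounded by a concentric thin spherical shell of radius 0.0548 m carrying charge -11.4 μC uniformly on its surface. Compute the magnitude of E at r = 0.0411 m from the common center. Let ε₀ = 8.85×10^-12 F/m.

By spherical symmetry E is radial; choose a Gaussian sphere of radius r = 0.0411 m (between the bodies, 0.0213 m < r < 0.0548 m).
Only the inner charge is enclosed; the outer shell contributes nothing inside itself. Q_enc = -6.63 μC = -6.63e-6 C.
Gauss's law: E·4πr² = Q_enc/ε₀.
E = |Q_enc|/(4πε₀r²) = (6.63×10^-6)/(4π·8.85×10^-12·(0.0411)²) = 3.53e7 N/C.

|E| = 3.53e7 V/m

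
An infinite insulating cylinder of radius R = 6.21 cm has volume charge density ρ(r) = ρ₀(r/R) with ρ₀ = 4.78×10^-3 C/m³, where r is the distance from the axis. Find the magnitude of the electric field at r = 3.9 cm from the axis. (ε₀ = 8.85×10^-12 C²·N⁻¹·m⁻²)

Take a coaxial cylindrical Gaussian surface of radius r = 3.9 cm and length L (r < R).
λ_enc = ∫₀^r ρ(r')·2πr' dr' = (2πρ₀/R)·r^3/3 = 9.563×10^-6 C/m.
By Gauss's law (flux through the curved wall only), E·2πrL = λ_enc L/ε₀.
E = |λ_enc|/(2πε₀r) = (9.563×10^-6)/(2π·8.85×10^-12·0.039) = 4.41e6 N/C.

|E| ≈ 4.41×10^6 V/m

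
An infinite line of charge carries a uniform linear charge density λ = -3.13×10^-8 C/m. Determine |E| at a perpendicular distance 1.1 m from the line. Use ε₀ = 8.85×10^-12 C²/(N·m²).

Choose a coaxial cylinder of radius r = 1.1 m (arbitrary length L) as the Gaussian surface.
Q_enc = λL, so λ_enc = -3.13×10^-8 C/m.
Applying ∮E·dA = Q_enc/ε₀ with the end caps contributing no flux:
E = |λ_enc|/(2πε₀r) = (3.13×10^-8)/(2π·8.85×10^-12·1.1) = 512 N/C.

|E| ≈ 512 V/m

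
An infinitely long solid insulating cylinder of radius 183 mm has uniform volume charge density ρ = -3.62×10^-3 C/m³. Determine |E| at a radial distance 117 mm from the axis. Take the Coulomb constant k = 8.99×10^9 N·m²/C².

Take a coaxial cylindrical Gaussian surface of radius r = 117 mm and length L (r < R).
Charge inside radius r per length L is ρ·πr²·L, so λ_enc = ρπr² = -1.557×10^-4 C/m.
Since E is radial and uniform over the curved surface, Φ = E·2πrL = Q_enc/ε₀ = λ_enc L/ε₀.
E = 2k|λ_enc|/r = 2(8.99×10^9)(1.557e-4)/(0.117) = 2.39×10^7 N/C.

E = 2.39e7 N/C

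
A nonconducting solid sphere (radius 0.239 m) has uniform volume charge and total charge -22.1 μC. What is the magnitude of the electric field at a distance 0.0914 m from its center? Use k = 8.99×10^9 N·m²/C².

By spherical symmetry E is radial; choose a Gaussian sphere of radius r = 0.0914 m (r < R).
For a uniform sphere the enclosed fraction is (r/R)³, so Q_enc = (-22.1 μC)(0.0914/0.239)³ = -1.236×10^-6 C.
Since E is radial and uniform over the Gaussian sphere, Φ = E·4πr² = Q_enc/ε₀.
E = k|Q_enc|/r² = (8.99×10^9)(1.236e-6)/(0.0914)² = 1.33×10^6 N/C.

|E| ≈ 1.33×10^6 N/C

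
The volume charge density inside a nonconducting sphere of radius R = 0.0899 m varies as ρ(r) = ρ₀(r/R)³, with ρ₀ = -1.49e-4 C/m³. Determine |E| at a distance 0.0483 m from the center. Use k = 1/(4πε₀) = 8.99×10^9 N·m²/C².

Use a concentric Gaussian sphere at r = 0.0483 m (r < R).
Integrate the density: Q_enc = 4π ∫₀^r ρ₀(r'/R)^3 r'² dr' = 4πρ₀ r^6/(6·R³) = -5.453×10^-9 C.
Applying ∮E·dA = Q_enc/ε₀ with Φ = E(4πr²):
E = k|Q_enc|/r² = (8.99×10^9)(5.453×10^-9)/(0.0483)² = 2.10e4 N/C.

|E| = 2.10×10^4 N/C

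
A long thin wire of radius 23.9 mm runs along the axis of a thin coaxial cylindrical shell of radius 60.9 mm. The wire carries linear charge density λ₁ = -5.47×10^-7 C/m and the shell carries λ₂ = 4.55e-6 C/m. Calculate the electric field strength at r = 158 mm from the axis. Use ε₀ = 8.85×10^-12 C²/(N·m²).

By cylindrical symmetry E is radial; use a coaxial Gaussian cylinder of radius 158 mm and length L (r > 60.9 mm, enclosing both).
λ_enc = λ₁ + λ₂ = (-5.47×10^-7) + (4.55×10^-6) = 4.003×10^-6 C/m.
Since E is radial and uniform over the curved surface, Φ = E·2πrL = Q_enc/ε₀ = λ_enc L/ε₀.
E = |λ_enc|/(2πε₀r) = (4.003×10^-6)/(2π·8.85×10^-12·0.158) = 4.56e5 N/C.

4.56e5 V/m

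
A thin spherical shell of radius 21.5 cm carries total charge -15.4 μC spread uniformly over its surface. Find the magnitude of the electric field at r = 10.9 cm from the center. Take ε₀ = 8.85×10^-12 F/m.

E = 0 (no enclosed charge)

Use a concentric Gaussian sphere at r = 10.9 cm (inside the shell, r < 21.5 cm).
No charge lies within this surface, so Q_enc = 0 and Gauss's law gives E·4πr² = 0 ⇒ E = 0.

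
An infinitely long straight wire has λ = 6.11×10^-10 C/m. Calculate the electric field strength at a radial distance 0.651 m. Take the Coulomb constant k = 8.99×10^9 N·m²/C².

E = 16.9 V/m

By cylindrical symmetry E is radial; use a coaxial Gaussian cylinder of radius 0.651 m and length L.
Q_enc = λL, so λ_enc = 6.11e-10 C/m.
Applying ∮E·dA = Q_enc/ε₀ with the end caps contributing no flux:
E = 2k|λ_enc|/r = 2(8.99×10^9)(6.11×10^-10)/(0.651) = 16.9 N/C.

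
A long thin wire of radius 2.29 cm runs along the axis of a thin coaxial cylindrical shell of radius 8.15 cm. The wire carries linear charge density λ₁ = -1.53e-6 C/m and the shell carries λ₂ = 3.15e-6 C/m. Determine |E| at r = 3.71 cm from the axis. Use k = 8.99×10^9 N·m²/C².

|E| = 7.41×10^5 V/m

By cylindrical symmetry E is radial; use a coaxial Gaussian cylinder of radius 3.71 cm and length L (between the conductors, 2.29 cm < r < 8.15 cm).
Only the inner wire is enclosed; the outer shell contributes nothing inside itself. λ_enc = λ₁ = -1.53×10^-6 C/m.
Applying ∮E·dA = Q_enc/ε₀ with the end caps contributing no flux:
E = 2k|λ_enc|/r = 2(8.99×10^9)(1.53×10^-6)/(0.0371) = 7.41e5 N/C.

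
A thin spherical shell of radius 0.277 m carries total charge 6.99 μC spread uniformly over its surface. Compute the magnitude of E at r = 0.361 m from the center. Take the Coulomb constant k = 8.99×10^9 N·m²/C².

4.82e5 V/m

By spherical symmetry E is radial; choose a Gaussian sphere of radius r = 0.361 m (r > 0.277 m).
The entire shell is enclosed: Q_enc = 6.99×10^-6 C.
Applying ∮E·dA = Q_enc/ε₀ with Φ = E(4πr²):
E = k|Q_enc|/r² = (8.99×10^9)(6.99×10^-6)/(0.361)² = 4.82×10^5 N/C.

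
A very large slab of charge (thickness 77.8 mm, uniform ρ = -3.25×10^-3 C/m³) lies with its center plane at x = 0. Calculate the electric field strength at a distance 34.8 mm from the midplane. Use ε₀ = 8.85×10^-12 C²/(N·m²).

|E| ≈ 1.28×10^7 V/m

By symmetry E is perpendicular to the slab. A Gaussian pillbox from −34.8 mm to +34.8 mm (face area A) lies entirely within the slab.
Q_enc = ρ·(2x)·A and flux = 2EA, so 2EA = 2ρxA/ε₀ ⇒ E = |ρ|x/ε₀.
E = (3.25e-3)(0.0348)/(8.85×10^-12) = 1.28e7 N/C.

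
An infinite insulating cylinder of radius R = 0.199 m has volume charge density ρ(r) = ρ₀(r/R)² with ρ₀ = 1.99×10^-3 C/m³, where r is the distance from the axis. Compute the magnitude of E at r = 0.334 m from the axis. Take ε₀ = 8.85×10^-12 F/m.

|E| ≈ 6.67×10^6 V/m

Choose a coaxial cylinder of radius r = 0.334 m (arbitrary length L) as the Gaussian surface (r > R, full charge per length enclosed).
λ_enc = 2π ∫₀^R ρ₀(r'/R)^2 r' dr' = 2πρ₀R²/4 = 1.238×10^-4 C/m.
Gauss's law: E·2πrL = λ_enc L/ε₀.
E = |λ_enc|/(2πε₀r) = (1.238e-4)/(2π·8.85×10^-12·0.334) = 6.67×10^6 N/C.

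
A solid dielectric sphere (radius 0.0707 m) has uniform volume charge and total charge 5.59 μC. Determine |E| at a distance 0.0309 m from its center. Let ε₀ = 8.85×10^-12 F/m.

Use a concentric Gaussian sphere at r = 0.0309 m (r < R).
Only the charge within r is enclosed: Q_enc = Q·(r/R)³ = (5.59 μC)·(0.0309 m/0.0707 m)³ = 4.667×10^-7 C.
Gauss's law: E·4πr² = Q_enc/ε₀.
E = |Q_enc|/(4πε₀r²) = (4.667×10^-7)/(4π·8.85×10^-12·(0.0309)²) = 4.40×10^6 N/C.

|E| ≈ 4.40×10^6 N/C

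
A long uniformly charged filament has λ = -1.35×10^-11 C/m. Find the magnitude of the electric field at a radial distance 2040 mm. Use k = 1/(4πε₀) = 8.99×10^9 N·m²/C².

0.119 N/C

Choose a coaxial cylinder of radius r = 2040 mm (arbitrary length L) as the Gaussian surface.
Q_enc = λL, so λ_enc = -1.35×10^-11 C/m.
Since E is radial and uniform over the curved surface, Φ = E·2πrL = Q_enc/ε₀ = λ_enc L/ε₀.
E = 2k|λ_enc|/r = 2(8.99×10^9)(1.35e-11)/(2.04) = 0.119 N/C.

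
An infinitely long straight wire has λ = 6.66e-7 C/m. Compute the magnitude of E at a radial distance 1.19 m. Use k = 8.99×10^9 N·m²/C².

E ≈ 1.01e4 V/m

By cylindrical symmetry E is radial; use a coaxial Gaussian cylinder of radius 1.19 m and length L.
Q_enc = λL, so λ_enc = 6.66e-7 C/m.
Applying ∮E·dA = Q_enc/ε₀ with the end caps contributing no flux:
E = 2k|λ_enc|/r = 2(8.99×10^9)(6.66×10^-7)/(1.19) = 1.01×10^4 N/C.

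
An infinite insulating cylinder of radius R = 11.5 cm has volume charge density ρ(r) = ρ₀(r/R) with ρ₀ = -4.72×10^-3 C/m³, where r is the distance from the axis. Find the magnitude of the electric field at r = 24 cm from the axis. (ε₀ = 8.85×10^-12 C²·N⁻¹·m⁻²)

Choose a coaxial cylinder of radius r = 24 cm (arbitrary length L) as the Gaussian surface (r > R, full charge per length enclosed).
λ_enc = 2π ∫₀^R ρ₀(r'/R)^1 r' dr' = 2πρ₀R²/3 = -1.307e-4 C/m.
Gauss's law: E·2πrL = λ_enc L/ε₀.
E = |λ_enc|/(2πε₀r) = (1.307×10^-4)/(2π·8.85×10^-12·0.24) = 9.80e6 N/C.

9.80e6 N/C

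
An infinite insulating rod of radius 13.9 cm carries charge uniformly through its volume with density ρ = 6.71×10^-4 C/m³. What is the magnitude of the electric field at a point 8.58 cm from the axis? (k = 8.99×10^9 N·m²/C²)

|E| = 3.25×10^6 N/C

Take a coaxial cylindrical Gaussian surface of radius r = 8.58 cm and length L (r < R).
Enclosed charge per unit length: λ_enc = ρ·πr² = (6.71e-4)π(0.0858)² = 1.552e-5 C/m.
Gauss's law: E·2πrL = λ_enc L/ε₀.
E = 2k|λ_enc|/r = 2(8.99×10^9)(1.552×10^-5)/(0.0858) = 3.25×10^6 N/C.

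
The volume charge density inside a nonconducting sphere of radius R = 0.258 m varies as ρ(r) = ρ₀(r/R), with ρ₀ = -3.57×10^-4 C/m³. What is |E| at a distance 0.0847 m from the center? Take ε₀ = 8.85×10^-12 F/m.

Take a concentric spherical Gaussian surface of radius r = 0.0847 m (r < R).
Q_enc = ∫₀^r ρ(r')·4πr'² dr' = (4πρ₀/R) ∫₀^r r'^3 dr' = 4πρ₀ r^4/(4·R) = -2.237×10^-7 C.
Applying ∮E·dA = Q_enc/ε₀ with Φ = E(4πr²):
E = |Q_enc|/(4πε₀r²) = (2.237e-7)/(4π·8.85×10^-12·(0.0847)²) = 2.80×10^5 N/C.

|E| = 2.80×10^5 V/m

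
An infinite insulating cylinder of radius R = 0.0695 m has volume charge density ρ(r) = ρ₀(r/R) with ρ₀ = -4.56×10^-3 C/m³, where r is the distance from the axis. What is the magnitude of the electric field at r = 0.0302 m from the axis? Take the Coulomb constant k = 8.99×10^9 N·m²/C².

By cylindrical symmetry E is radial; use a coaxial Gaussian cylinder of radius 0.0302 m and length L (r < R).
Integrating ρ over the cross-section to radius r: λ_enc = (2πρ₀/R) ∫₀^r r'^2 dr' = 2πρ₀ r^3/(3·R) = -3.785×10^-6 C/m.
Gauss's law: E·2πrL = λ_enc L/ε₀.
E = 2k|λ_enc|/r = 2(8.99×10^9)(3.785e-6)/(0.0302) = 2.25×10^6 N/C.

2.25e6 N/C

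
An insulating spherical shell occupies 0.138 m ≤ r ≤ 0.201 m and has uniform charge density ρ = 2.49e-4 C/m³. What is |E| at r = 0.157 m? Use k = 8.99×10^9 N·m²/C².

By spherical symmetry E is radial; choose a Gaussian sphere of radius r = 0.157 m (within the shell material, 0.138 m < r < 0.201 m).
Only the shell between 0.138 m and r is enclosed: Q_enc = ρ·(4π/3)(r³ − a³) = (2.49e-4)·(4π/3)·((0.157)³ − (0.138)³) = 1.295×10^-6 C.
Applying ∮E·dA = Q_enc/ε₀ with Φ = E(4πr²):
E = k|Q_enc|/r² = (8.99×10^9)(1.295×10^-6)/(0.157)² = 4.72×10^5 N/C.

E = 4.72×10^5 V/m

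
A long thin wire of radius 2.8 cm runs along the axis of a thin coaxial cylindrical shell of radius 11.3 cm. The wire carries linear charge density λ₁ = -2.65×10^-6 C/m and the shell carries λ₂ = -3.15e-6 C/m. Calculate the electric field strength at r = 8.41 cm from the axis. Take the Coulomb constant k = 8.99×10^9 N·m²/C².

E = 5.67e5 N/C

Coaxial Gaussian cylinder, radius r = 8.41 cm, length L (between the conductors, 2.8 cm < r < 11.3 cm).
Only the inner wire is enclosed; the outer shell contributes nothing inside itself. λ_enc = λ₁ = -2.65×10^-6 C/m.
Gauss's law: E·2πrL = λ_enc L/ε₀.
E = 2k|λ_enc|/r = 2(8.99×10^9)(2.65×10^-6)/(0.0841) = 5.67e5 N/C.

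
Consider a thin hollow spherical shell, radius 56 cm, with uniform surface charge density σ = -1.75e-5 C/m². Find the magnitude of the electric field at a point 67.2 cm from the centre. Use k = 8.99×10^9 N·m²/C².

Take a concentric spherical Gaussian surface of radius r = 67.2 cm (r > 56 cm).
The entire shell is enclosed: Q_enc = σ·4πR² = (-1.75×10^-5)·4π·(0.56)² = -6.896×10^-5 C.
By Gauss's law, ∮E·dA = E·4πr² = Q_enc/ε₀.
E = k|Q_enc|/r² = (8.99×10^9)(6.896×10^-5)/(0.672)² = 1.37×10^6 N/C.

E ≈ 1.37e6 N/C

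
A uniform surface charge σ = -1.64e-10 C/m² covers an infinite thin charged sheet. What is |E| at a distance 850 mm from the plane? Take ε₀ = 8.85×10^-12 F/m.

E = 9.27 N/C

By planar symmetry E is perpendicular to the sheet and uniform; use a Gaussian pillbox with flat faces of area A on each side of the sheet.
Only the two end caps contribute flux: Φ = 2EA. With Q_enc = σA, Gauss's law gives E = |σ|/(2ε₀).
E = |σ|/(2ε₀) = (1.64×10^-10)/(2·8.85×10^-12) = 9.27 N/C.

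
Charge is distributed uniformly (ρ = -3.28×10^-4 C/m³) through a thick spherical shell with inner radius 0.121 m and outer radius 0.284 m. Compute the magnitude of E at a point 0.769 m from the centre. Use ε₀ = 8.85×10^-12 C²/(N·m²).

|E| = 4.42×10^5 N/C

By spherical symmetry E is radial; choose a Gaussian sphere of radius r = 0.769 m (r > 0.284 m, enclosing the whole shell).
Q_enc = ρ·(4π/3)(b³ − a³) = (-3.28e-4)·(4π/3)·((0.284)³ − (0.121)³) = -2.904e-5 C.
Applying ∮E·dA = Q_enc/ε₀ with Φ = E(4πr²):
E = |Q_enc|/(4πε₀r²) = (2.904×10^-5)/(4π·8.85×10^-12·(0.769)²) = 4.42×10^5 N/C.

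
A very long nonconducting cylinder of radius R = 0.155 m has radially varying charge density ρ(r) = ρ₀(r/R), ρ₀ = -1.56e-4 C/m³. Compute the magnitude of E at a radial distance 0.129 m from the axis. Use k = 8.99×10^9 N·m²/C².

Coaxial Gaussian cylinder, radius r = 0.129 m, length L (r < R).
Integrating ρ over the cross-section to radius r: λ_enc = (2πρ₀/R) ∫₀^r r'^2 dr' = 2πρ₀ r^3/(3·R) = -4.525×10^-6 C/m.
Gauss's law: E·2πrL = λ_enc L/ε₀.
E = 2k|λ_enc|/r = 2(8.99×10^9)(4.525×10^-6)/(0.129) = 6.31×10^5 N/C.

|E| = 6.31e5 N/C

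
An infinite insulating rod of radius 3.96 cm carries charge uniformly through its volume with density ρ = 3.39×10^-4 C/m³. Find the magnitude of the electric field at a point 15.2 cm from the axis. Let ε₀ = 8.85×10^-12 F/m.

Coaxial Gaussian cylinder, radius r = 15.2 cm, length L (r > 3.96 cm, full cross-section enclosed).
λ_enc = ρ·πR² = (3.39×10^-4)π(0.0396)² = 1.67e-6 C/m.
By Gauss's law (flux through the curved wall only), E·2πrL = λ_enc L/ε₀.
E = |λ_enc|/(2πε₀r) = (1.67e-6)/(2π·8.85×10^-12·0.152) = 1.98×10^5 N/C.

|E| ≈ 1.98×10^5 N/C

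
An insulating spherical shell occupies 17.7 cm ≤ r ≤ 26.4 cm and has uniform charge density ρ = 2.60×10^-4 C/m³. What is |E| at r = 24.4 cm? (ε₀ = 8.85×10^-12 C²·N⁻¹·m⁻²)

E = 1.48e6 N/C

Use a concentric Gaussian sphere at r = 24.4 cm (within the shell material, 17.7 cm < r < 26.4 cm).
Only the shell between 17.7 cm and r is enclosed: Q_enc = ρ·(4π/3)(r³ − a³) = (2.60×10^-4)·(4π/3)·((0.244)³ − (0.177)³) = 9.782×10^-6 C.
By Gauss's law, ∮E·dA = E·4πr² = Q_enc/ε₀.
E = |Q_enc|/(4πε₀r²) = (9.782e-6)/(4π·8.85×10^-12·(0.244)²) = 1.48e6 N/C.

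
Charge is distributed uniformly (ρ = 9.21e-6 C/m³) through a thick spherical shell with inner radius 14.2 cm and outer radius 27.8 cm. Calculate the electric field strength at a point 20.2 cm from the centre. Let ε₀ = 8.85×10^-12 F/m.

Use a concentric Gaussian sphere at r = 20.2 cm (within the shell material, 14.2 cm < r < 27.8 cm).
Enclosed charge is the volume from a to r: Q_enc = (4π/3)ρ(r³ − a³) = 2.075×10^-7 C.
Applying ∮E·dA = Q_enc/ε₀ with Φ = E(4πr²):
E = |Q_enc|/(4πε₀r²) = (2.075×10^-7)/(4π·8.85×10^-12·(0.202)²) = 4.57×10^4 N/C.

|E| ≈ 4.57×10^4 V/m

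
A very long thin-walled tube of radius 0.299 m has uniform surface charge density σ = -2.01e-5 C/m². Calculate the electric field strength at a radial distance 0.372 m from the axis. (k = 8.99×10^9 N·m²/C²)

Choose a coaxial cylinder of radius r = 0.372 m (arbitrary length L) as the Gaussian surface (r > 0.299 m).
The whole shell is enclosed: λ_enc = σ·2πR = (-2.01e-5)·2π·(0.299) = -3.776×10^-5 C/m.
By Gauss's law (flux through the curved wall only), E·2πrL = λ_enc L/ε₀.
E = 2k|λ_enc|/r = 2(8.99×10^9)(3.776×10^-5)/(0.372) = 1.83×10^6 N/C.

E = 1.83e6 N/C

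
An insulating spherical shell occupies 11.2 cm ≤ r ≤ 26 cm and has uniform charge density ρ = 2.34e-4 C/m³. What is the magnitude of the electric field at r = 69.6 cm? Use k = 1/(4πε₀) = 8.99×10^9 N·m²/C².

Take a concentric spherical Gaussian surface of radius r = 69.6 cm (r > 26 cm, enclosing the whole shell).
Q_enc = ρ·(4π/3)(b³ − a³) = (2.34e-4)·(4π/3)·((0.26)³ − (0.112)³) = 1.585×10^-5 C.
Gauss's law: E·4πr² = Q_enc/ε₀.
E = k|Q_enc|/r² = (8.99×10^9)(1.585e-5)/(0.696)² = 2.94×10^5 N/C.

2.94e5 N/C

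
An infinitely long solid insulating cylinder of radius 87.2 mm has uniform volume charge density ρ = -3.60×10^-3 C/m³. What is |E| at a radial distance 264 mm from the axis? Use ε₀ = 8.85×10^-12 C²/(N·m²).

Choose a coaxial cylinder of radius r = 264 mm (arbitrary length L) as the Gaussian surface (r > 87.2 mm, full cross-section enclosed).
λ_enc = ρ·πR² = (-3.60×10^-3)π(0.0872)² = -8.60×10^-5 C/m.
Since E is radial and uniform over the curved surface, Φ = E·2πrL = Q_enc/ε₀ = λ_enc L/ε₀.
E = |λ_enc|/(2πε₀r) = (8.60×10^-5)/(2π·8.85×10^-12·0.264) = 5.86×10^6 N/C.

E ≈ 5.86×10^6 V/m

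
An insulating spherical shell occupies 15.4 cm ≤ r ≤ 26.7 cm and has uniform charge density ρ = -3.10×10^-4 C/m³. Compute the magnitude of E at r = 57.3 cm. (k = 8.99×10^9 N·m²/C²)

Use a concentric Gaussian sphere at r = 57.3 cm (r > 26.7 cm, enclosing the whole shell).
Q_enc = ρ·(4π/3)(b³ − a³) = (-3.10×10^-4)·(4π/3)·((0.267)³ − (0.154)³) = -1.997e-5 C.
Since E is radial and uniform over the Gaussian sphere, Φ = E·4πr² = Q_enc/ε₀.
E = k|Q_enc|/r² = (8.99×10^9)(1.997e-5)/(0.573)² = 5.47e5 N/C.

|E| = 5.47e5 N/C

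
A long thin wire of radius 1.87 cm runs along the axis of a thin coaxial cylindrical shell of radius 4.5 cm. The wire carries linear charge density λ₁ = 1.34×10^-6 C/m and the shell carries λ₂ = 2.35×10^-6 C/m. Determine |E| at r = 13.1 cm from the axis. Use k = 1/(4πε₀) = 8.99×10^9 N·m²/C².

By cylindrical symmetry E is radial; use a coaxial Gaussian cylinder of radius 13.1 cm and length L (r > 4.5 cm, enclosing both).
λ_enc = λ₁ + λ₂ = (1.34×10^-6) + (2.35e-6) = 3.69×10^-6 C/m.
By Gauss's law (flux through the curved wall only), E·2πrL = λ_enc L/ε₀.
E = 2k|λ_enc|/r = 2(8.99×10^9)(3.69e-6)/(0.131) = 5.06e5 N/C.

|E| ≈ 5.06e5 V/m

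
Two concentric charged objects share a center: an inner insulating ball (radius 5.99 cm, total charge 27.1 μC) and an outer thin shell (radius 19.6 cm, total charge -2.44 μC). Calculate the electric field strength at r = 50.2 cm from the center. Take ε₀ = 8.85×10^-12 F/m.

E = 8.80×10^5 N/C

Symmetry ⇒ E = E(r) r̂. Gaussian sphere of radius r = 50.2 cm (r > 19.6 cm, enclosing both).
Q_enc = (27.1 μC) + (-2.44 μC) = 2.466e-5 C.
Since E is radial and uniform over the Gaussian sphere, Φ = E·4πr² = Q_enc/ε₀.
E = |Q_enc|/(4πε₀r²) = (2.466×10^-5)/(4π·8.85×10^-12·(0.502)²) = 8.80×10^5 N/C.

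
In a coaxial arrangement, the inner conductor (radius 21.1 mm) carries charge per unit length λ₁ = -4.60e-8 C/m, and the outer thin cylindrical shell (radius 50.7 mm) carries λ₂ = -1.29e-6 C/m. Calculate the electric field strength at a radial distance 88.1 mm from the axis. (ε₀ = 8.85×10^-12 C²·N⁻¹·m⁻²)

2.73×10^5 V/m

By cylindrical symmetry E is radial; use a coaxial Gaussian cylinder of radius 88.1 mm and length L (r > 50.7 mm, enclosing both).
λ_enc = λ₁ + λ₂ = (-4.60×10^-8) + (-1.29×10^-6) = -1.336×10^-6 C/m.
Applying ∮E·dA = Q_enc/ε₀ with the end caps contributing no flux:
E = |λ_enc|/(2πε₀r) = (1.336×10^-6)/(2π·8.85×10^-12·0.0881) = 2.73×10^5 N/C.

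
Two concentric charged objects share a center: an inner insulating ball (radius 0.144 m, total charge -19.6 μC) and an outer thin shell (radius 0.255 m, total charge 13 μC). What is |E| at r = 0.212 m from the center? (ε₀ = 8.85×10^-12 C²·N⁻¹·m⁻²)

3.92×10^6 N/C

By spherical symmetry E is radial; choose a Gaussian sphere of radius r = 0.212 m (between the bodies, 0.144 m < r < 0.255 m).
The shell at 0.255 m lies outside the Gaussian surface, so Q_enc = -19.6 μC = -1.96e-5 C.
Since E is radial and uniform over the Gaussian sphere, Φ = E·4πr² = Q_enc/ε₀.
E = |Q_enc|/(4πε₀r²) = (1.96e-5)/(4π·8.85×10^-12·(0.212)²) = 3.92×10^6 N/C.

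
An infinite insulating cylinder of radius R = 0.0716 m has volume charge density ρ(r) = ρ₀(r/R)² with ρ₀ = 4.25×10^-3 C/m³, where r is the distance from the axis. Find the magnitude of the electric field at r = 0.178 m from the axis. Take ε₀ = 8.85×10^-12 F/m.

E ≈ 3.46e6 V/m

Coaxial Gaussian cylinder, radius r = 0.178 m, length L (r > R, full charge per length enclosed).
λ_enc = 2π ∫₀^R ρ₀(r'/R)^2 r' dr' = 2πρ₀R²/4 = 3.422×10^-5 C/m.
By Gauss's law (flux through the curved wall only), E·2πrL = λ_enc L/ε₀.
E = |λ_enc|/(2πε₀r) = (3.422×10^-5)/(2π·8.85×10^-12·0.178) = 3.46×10^6 N/C.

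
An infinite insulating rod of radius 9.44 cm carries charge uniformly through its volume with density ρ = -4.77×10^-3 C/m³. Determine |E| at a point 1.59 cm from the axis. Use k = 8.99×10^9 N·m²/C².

|E| = 4.28×10^6 V/m

Coaxial Gaussian cylinder, radius r = 1.59 cm, length L (r < R).
Enclosed charge per unit length: λ_enc = ρ·πr² = (-4.77e-3)π(0.0159)² = -3.788e-6 C/m.
Applying ∮E·dA = Q_enc/ε₀ with the end caps contributing no flux:
E = 2k|λ_enc|/r = 2(8.99×10^9)(3.788e-6)/(0.0159) = 4.28×10^6 N/C.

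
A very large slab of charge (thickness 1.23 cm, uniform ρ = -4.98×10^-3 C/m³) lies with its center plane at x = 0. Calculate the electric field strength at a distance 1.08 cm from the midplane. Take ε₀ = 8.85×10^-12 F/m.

The point |x| = 1.08 cm lies outside the slab (half-thickness 0.00615 m). A symmetric pillbox spanning the full slab encloses Q_enc = ρ·d·A.
Flux = 2EA ⇒ E = |ρ|d/(2ε₀), independent of distance outside.
E = (4.98e-3)(0.0123)/(2·8.85×10^-12) = 3.46×10^6 N/C.

E = 3.46×10^6 N/C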